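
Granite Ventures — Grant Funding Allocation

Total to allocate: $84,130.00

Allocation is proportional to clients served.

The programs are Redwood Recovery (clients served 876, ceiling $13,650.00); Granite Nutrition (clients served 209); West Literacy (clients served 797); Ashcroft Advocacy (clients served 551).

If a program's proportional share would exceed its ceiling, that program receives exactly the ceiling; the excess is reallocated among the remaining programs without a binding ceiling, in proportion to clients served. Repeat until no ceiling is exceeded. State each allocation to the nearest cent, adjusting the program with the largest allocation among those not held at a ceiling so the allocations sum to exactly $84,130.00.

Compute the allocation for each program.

Redwood Recovery: $13,650.00 | Granite Nutrition: $9,460.71 | West Literacy: $36,077.43 | Ashcroft Advocacy: $24,941.86

Combined clients served = 2,433.
Unconstrained shares: Redwood Recovery 30,290.9494; Granite Nutrition 7,226.9503; West Literacy 27,559.2314; Ashcroft Advocacy 19,052.8689.
Held at cap: Redwood Recovery ($13,650.00); residual $70,480.00 reallocated over remaining clients served 1,557.
Remaining shares: Granite Nutrition 9,460.7065 → $9,460.71; West Literacy 36,077.4310 → $36,077.43; Ashcroft Advocacy 24,941.8626 → $24,941.86.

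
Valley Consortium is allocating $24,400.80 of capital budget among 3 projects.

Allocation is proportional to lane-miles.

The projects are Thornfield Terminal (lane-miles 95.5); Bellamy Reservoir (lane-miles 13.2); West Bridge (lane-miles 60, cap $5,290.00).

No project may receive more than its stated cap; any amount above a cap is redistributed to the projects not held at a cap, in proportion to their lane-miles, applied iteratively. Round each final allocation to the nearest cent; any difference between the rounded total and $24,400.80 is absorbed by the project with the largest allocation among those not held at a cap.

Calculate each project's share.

Thornfield Terminal: $16,790.08 · Bellamy Reservoir: $2,320.72 · West Bridge: $5,290.00

Total lane-miles = 168.7.
Unconstrained shares: Thornfield Terminal 13,813.1381; Bellamy Reservoir 1,909.2505; West Bridge 8,678.4114.
Cap binds for West Bridge ($5,290.00); remaining pool $19,110.80 reallocated over remaining lane-miles 108.7.
Redistributed shares: Thornfield Terminal 16,790.0773 → $16,790.08; Bellamy Reservoir 2,320.7227 → $2,320.72.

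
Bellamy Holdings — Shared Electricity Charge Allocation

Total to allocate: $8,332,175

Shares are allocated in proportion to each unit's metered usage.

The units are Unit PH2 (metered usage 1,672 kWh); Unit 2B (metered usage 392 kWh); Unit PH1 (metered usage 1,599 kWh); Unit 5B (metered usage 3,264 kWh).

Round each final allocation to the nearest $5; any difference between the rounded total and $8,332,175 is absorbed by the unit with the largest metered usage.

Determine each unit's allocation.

Unit PH2: $2,011,175 | Unit 2B: $471,520 | Unit PH1: $1,923,365 | Unit 5B: $3,926,115

Metered usage total: 1,672 + 392 + 1,599 + 3,264 = 6,927.
Pro-rata amounts: Unit PH2 2,011,173.18; Unit 2B 471,519.07; Unit PH1 1,923,364.78; Unit 5B 3,926,117.97.
At nearest $5: Unit PH2 $2,011,175; Unit 2B $471,520; Unit PH1 $1,923,365; Unit 5B $3,926,120. Sum = $8,332,180.
Difference $8,332,175 − $8,332,180 = −$5 applied to largest metered usage (Unit 5B): Unit 5B becomes $3,926,115.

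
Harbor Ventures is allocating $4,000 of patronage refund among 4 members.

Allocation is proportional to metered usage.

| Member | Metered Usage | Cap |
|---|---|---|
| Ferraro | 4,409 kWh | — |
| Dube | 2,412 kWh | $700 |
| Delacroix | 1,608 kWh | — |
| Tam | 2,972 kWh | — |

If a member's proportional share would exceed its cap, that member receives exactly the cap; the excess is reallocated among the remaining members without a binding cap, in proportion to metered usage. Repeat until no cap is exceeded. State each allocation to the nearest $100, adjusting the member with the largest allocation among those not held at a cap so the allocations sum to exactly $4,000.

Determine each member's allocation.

Ferraro: $1,600 · Dube: $700 · Delacroix: $600 · Tam: $1,100

Combined metered usage = 11,401.
Unconstrained shares: Ferraro 1,546.88; Dube 846.24; Delacroix 564.16; Tam 1,042.72.
Held at cap: Dube ($700); residual $3,300 reallocated over remaining metered usage 8,989.
Redistributed shares: Ferraro 1,618.61 → $1,600; Delacroix 590.32 → $600; Tam 1,091.07 → $1,100.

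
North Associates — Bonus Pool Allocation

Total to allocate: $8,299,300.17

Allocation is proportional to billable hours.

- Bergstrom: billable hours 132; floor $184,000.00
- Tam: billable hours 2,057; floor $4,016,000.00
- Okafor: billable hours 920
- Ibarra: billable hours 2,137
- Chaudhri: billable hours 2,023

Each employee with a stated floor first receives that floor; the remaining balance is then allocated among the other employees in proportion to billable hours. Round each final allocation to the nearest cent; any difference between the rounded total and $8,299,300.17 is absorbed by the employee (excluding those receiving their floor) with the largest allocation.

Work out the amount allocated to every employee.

Bergstrom: $184,000.00 · Tam: $4,016,000.00 · Okafor: $742,392.94 · Ibarra: $1,724,449.70 · Chaudhri: $1,632,457.53

Fund the minimums — Bergstrom $184,000.00; Tam $4,016,000.00. Remaining pool $4,099,300.17.
Remaining pool split over remaining billable hours 5,080: Okafor 742,392.9442 → $742,392.94; Ibarra 1,724,449.6975 → $1,724,449.70; Chaudhri 1,632,457.5283 → $1,632,457.53.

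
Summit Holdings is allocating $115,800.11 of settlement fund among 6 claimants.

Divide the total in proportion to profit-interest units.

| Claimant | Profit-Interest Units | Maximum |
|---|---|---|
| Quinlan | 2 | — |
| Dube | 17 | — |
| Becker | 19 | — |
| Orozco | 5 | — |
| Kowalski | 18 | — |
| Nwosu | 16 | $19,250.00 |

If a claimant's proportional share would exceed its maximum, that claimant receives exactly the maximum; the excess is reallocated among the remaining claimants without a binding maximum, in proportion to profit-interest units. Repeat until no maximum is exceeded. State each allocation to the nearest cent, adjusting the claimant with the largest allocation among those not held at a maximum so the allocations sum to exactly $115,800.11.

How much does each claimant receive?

Quinlan: $3,165.58; Dube: $26,907.41; Becker: $30,072.98; Orozco: $7,913.94; Kowalski: $28,490.20; Nwosu: $19,250.00

Combined profit-interest units = 77.
Unconstrained shares: Quinlan 3,007.7951; Dube 25,566.2581; Becker 28,574.0531; Orozco 7,519.4877; Kowalski 27,070.1556; Nwosu 24,062.3605.
Held at cap: Nwosu ($19,250.00); remaining pool $96,550.11 reallocated over remaining profit-interest units 61.
Redistributed shares: Quinlan 3,165.5774 → $3,165.58; Dube 26,907.4077 → $26,907.41; Becker 30,072.9851 → $30,072.99; Orozco 7,913.9434 → $7,913.94; Kowalski 28,490.1964 → $28,490.20.
Rounding difference −$0.01 applied to Becker → $30,072.98.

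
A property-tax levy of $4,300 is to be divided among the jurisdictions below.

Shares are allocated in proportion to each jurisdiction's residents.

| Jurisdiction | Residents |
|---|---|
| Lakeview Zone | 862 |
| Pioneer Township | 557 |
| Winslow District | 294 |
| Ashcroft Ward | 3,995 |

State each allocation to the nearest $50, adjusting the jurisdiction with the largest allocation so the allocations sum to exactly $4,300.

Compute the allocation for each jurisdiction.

Lakeview Zone: $650 · Pioneer Township: $400 · Winslow District: $200 · Ashcroft Ward: $3,050

Combined residents = 5,708.
Unrounded shares: Lakeview Zone 862/5,708 × $4,300 = 649.37; Pioneer Township 557/5,708 × $4,300 = 419.60; Winslow District 294/5,708 × $4,300 = 221.48; Ashcroft Ward 3,995/5,708 × $4,300 = 3,009.55.
Rounded to nearest $50: Lakeview Zone $650; Pioneer Township $400; Winslow District $200; Ashcroft Ward $3,000. Sum = $4,250.
Difference $4,300 − $4,250 = +$50 applied to largest allocation (Ashcroft Ward): Ashcroft Ward becomes $3,050.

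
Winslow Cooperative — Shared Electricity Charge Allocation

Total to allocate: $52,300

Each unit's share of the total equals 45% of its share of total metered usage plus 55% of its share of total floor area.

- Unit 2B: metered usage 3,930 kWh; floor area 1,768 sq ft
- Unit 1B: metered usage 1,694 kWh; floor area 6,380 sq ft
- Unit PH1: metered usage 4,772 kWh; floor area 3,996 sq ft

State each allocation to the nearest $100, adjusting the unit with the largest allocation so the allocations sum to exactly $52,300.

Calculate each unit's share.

Totals — metered usage 10,396, floor area 12,144.
Combined weights (45% metered usage + 55% floor area): Unit 2B 0.2502; Unit 1B 0.3623; Unit PH1 0.3875.
Raw shares: Unit 2B 13,084.73; Unit 1B 18,947.01; Unit PH1 20,268.26.
After rounding ($100): Unit 2B $13,100; Unit 1B $18,900; Unit PH1 $20,300. Sum = $52,300.
No rounding difference to absorb.

Unit 2B: $13,100; Unit 1B: $18,900; Unit PH1: $20,300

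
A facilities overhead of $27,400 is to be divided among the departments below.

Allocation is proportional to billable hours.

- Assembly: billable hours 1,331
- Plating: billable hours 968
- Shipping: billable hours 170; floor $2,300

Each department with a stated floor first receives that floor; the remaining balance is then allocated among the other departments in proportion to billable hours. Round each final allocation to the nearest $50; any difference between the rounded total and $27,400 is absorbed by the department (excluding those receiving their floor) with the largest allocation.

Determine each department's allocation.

Fund the minimums — Shipping $2,300. Balance $25,100.
Balance split over remaining billable hours 2,299: Assembly 14,531.58 → $14,550; Plating 10,568.42 → $10,550.

Assembly: $14,550 | Plating: $10,550 | Shipping: $2,300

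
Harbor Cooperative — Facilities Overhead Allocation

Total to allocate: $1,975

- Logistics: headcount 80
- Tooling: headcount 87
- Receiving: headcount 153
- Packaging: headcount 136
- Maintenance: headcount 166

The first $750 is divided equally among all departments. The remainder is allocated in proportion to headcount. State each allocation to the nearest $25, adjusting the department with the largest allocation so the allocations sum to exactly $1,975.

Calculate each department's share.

First tranche $750 split equally: $150 each.
Remainder $1,225 by headcount (total 622): Logistics 157.56 → $150; Tooling 171.34 → $175; Receiving 301.33 → $300; Packaging 267.85 → $275; Maintenance 326.93 → $325.
Totals: Logistics $150 + $150 = $300; Tooling $150 + $175 = $325; Receiving $150 + $300 = $450; Packaging $150 + $275 = $425; Maintenance $150 + $325 = $475.

Logistics: $300 · Tooling: $325 · Receiving: $450 · Packaging: $425 · Maintenance: $475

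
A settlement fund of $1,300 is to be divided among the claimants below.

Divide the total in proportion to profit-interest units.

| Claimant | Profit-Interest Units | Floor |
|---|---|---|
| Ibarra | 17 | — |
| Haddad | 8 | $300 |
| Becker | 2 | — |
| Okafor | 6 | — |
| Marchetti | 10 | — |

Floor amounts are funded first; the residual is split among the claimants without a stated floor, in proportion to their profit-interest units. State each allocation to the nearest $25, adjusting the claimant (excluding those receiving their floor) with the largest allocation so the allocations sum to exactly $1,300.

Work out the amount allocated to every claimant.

Minimums first: Haddad $300. Residual $1,000.
Residual split over remaining profit-interest units 35: Ibarra 485.71 → $475; Becker 57.14 → $50; Okafor 171.43 → $175; Marchetti 285.71 → $275.
Rounding difference +$25 applied to Ibarra → $500.

Ibarra: $500 · Haddad: $300 · Becker: $50 · Okafor: $175 · Marchetti: $275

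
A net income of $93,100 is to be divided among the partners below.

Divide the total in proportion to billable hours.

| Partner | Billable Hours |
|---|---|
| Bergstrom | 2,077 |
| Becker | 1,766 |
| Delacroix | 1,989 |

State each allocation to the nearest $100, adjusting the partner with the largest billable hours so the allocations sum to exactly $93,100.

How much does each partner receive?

Combined billable hours = 2,077 + 1,766 + 1,989 = 5,832.
Proportional shares: Bergstrom 33,156.50; Becker 28,191.80; Delacroix 31,751.70.
At nearest $100: Bergstrom $33,200; Becker $28,200; Delacroix $31,800. Sum = $93,200.
Difference $93,100 − $93,200 = −$100 applied to largest billable hours (Bergstrom): Bergstrom becomes $33,100.

Bergstrom: $33,100 · Becker: $28,200 · Delacroix: $31,800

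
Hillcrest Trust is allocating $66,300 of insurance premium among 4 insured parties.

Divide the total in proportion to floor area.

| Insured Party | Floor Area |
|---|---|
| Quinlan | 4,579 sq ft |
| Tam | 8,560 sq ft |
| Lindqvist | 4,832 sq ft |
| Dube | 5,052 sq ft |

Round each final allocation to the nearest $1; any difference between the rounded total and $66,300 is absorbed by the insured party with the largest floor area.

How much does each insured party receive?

Sum of floor area: 23,023.
Raw shares: Quinlan 4,579/23,023 × $66,300 = 13,186.28; Tam 8,560/23,023 × $66,300 = 24,650.48; Lindqvist 4,832/23,023 × $66,300 = 13,914.85; Dube 5,052/23,023 × $66,300 = 14,548.39.
At nearest $1: Quinlan $13,186; Tam $24,650; Lindqvist $13,915; Dube $14,548. Sum = $66,299.
Difference $66,300 − $66,299 = +$1 applied to largest floor area (Tam): Tam becomes $24,651.

Quinlan: $13,186 | Tam: $24,651 | Lindqvist: $13,915 | Dube: $14,548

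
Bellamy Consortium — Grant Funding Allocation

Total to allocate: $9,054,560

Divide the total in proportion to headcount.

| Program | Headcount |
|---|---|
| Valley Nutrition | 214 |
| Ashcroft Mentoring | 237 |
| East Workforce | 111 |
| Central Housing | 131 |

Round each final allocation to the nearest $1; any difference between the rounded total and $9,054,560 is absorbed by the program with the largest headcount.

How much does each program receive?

Total headcount = 693.
Unrounded shares: Valley Nutrition 214/693 × $9,054,560 = 2,796,069.03; Ashcroft Mentoring 237/693 × $9,054,560 = 3,096,581.13; East Workforce 111/693 × $9,054,560 = 1,450,297.49; Central Housing 131/693 × $9,054,560 = 1,711,612.35.
At nearest $1: Valley Nutrition $2,796,069; Ashcroft Mentoring $3,096,581; East Workforce $1,450,297; Central Housing $1,711,612. Sum = $9,054,559.
Difference $9,054,560 − $9,054,559 = +$1 applied to largest headcount (Ashcroft Mentoring): Ashcroft Mentoring becomes $3,096,582.

Valley Nutrition: $2,796,069; Ashcroft Mentoring: $3,096,582; East Workforce: $1,450,297; Central Housing: $1,711,612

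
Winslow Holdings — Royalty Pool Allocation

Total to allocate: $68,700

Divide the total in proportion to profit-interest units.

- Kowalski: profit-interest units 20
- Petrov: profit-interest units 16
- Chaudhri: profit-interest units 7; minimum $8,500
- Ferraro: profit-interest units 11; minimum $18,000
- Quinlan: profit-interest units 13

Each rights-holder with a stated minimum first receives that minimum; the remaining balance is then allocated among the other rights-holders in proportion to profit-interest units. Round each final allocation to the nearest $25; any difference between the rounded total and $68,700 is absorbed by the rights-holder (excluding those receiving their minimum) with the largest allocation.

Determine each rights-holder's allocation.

Kowalski: $17,225 | Petrov: $13,775 | Chaudhri: $8,500 | Ferraro: $18,000 | Quinlan: $11,200

Guaranteed amounts: Chaudhri $8,500; Ferraro $18,000. Balance $42,200.
Balance split over remaining profit-interest units 49: Kowalski 17,224.49 → $17,225; Petrov 13,779.59 → $13,775; Quinlan 11,195.92 → $11,200.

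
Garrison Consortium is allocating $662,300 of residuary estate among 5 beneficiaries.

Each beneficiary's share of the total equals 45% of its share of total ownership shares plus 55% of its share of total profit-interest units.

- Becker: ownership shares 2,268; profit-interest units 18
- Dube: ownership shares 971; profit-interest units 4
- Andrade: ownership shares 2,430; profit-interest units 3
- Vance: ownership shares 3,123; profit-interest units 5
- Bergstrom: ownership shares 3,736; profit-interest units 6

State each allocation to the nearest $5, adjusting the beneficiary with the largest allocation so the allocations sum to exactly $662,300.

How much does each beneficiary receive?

Ownership shares total 12,528; profit-interest units total 36.
Composite weights (45% ownership shares + 55% profit-interest units): Becker 0.3565; Dube 0.0960; Andrade 0.1331; Vance 0.1886; Bergstrom 0.2259.
Proportional shares: Becker 236,087.11; Dube 63,573.50; Andrade 88,163.93; Vance 124,887.01; Bergstrom 149,588.45.
At nearest $5: Becker $236,085; Dube $63,575; Andrade $88,165; Vance $124,885; Bergstrom $149,590. Sum = $662,300.
No rounding difference to absorb.

Becker: $236,085; Dube: $63,575; Andrade: $88,165; Vance: $124,885; Bergstrom: $149,590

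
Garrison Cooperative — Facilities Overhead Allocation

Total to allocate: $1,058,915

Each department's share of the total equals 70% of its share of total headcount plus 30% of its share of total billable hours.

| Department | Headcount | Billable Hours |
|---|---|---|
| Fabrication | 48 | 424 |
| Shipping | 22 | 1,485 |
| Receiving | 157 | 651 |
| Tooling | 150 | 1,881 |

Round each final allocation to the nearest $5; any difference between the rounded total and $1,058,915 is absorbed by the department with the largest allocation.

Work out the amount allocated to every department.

Fabrication: $124,705; Shipping: $149,480; Receiving: $355,255; Tooling: $429,475

Headcount total 377; billable hours total 4,441.
Composite weights (70% headcount + 30% billable hours): Fabrication 0.1178; Shipping 0.1412; Receiving 0.3355; Tooling 0.4056.
Pro-rata amounts: Fabrication 124,705.10; Shipping 149,480.73; Receiving 355,253.82; Tooling 429,475.34.
At nearest $5: Fabrication $124,705; Shipping $149,480; Receiving $355,255; Tooling $429,475. Sum = $1,058,915.
Sum already equals the total — no adjustment.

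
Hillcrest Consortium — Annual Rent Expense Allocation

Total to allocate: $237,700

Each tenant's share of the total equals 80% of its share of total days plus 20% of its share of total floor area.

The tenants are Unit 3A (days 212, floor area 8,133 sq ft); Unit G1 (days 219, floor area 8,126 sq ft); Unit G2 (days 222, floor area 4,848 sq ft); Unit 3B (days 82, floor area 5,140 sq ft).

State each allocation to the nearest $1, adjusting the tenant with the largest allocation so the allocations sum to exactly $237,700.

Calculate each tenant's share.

Unit 3A: $69,580 · Unit G1: $71,378 · Unit G2: $66,217 · Unit 3B: $30,525

Totals — days 735, floor area 26,247.
Combined weights (80% days + 20% floor area): Unit 3A 0.2927; Unit G1 0.3003; Unit G2 0.2786; Unit 3B 0.1284.
Raw shares: Unit 3A 69,579.80; Unit G1 71,378.17; Unit G2 66,217.04; Unit 3B 30,524.98.
After rounding ($1): Unit 3A $69,580; Unit G1 $71,378; Unit G2 $66,217; Unit 3B $30,525. Sum = $237,700.
Rounded total matches; no reconciliation needed.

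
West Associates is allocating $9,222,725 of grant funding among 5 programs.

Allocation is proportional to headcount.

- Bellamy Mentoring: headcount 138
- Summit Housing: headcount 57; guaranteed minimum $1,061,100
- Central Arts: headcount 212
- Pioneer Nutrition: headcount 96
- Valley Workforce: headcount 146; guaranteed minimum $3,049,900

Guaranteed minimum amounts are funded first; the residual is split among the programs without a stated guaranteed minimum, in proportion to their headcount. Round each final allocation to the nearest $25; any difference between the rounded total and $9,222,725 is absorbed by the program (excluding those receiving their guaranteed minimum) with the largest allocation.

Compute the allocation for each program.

Bellamy Mentoring: $1,581,650 | Summit Housing: $1,061,100 | Central Arts: $2,429,800 | Pioneer Nutrition: $1,100,275 | Valley Workforce: $3,049,900

Fund the minimums — Summit Housing $1,061,100; Valley Workforce $3,049,900. Balance $5,111,725.
Balance split over remaining headcount 446: Bellamy Mentoring 1,581,654.82 → $1,581,650; Central Arts 2,429,788.57 → $2,429,800; Pioneer Nutrition 1,100,281.61 → $1,100,275.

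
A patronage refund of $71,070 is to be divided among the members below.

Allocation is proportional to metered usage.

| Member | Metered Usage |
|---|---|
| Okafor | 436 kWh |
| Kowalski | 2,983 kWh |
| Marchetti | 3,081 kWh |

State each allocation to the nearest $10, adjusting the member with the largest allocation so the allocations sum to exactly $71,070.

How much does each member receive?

Metered usage total: 6,500.
Proportional shares: Okafor 436/6,500 × $71,070 = 4,767.16; Kowalski 2,983/6,500 × $71,070 = 32,615.66; Marchetti 3,081/6,500 × $71,070 = 33,687.18.
At nearest $10: Okafor $4,770; Kowalski $32,620; Marchetti $33,690. Sum = $71,080.
Difference $71,070 − $71,080 = −$10 applied to largest allocation (Marchetti): Marchetti becomes $33,680.

Okafor: $4,770 | Kowalski: $32,620 | Marchetti: $33,680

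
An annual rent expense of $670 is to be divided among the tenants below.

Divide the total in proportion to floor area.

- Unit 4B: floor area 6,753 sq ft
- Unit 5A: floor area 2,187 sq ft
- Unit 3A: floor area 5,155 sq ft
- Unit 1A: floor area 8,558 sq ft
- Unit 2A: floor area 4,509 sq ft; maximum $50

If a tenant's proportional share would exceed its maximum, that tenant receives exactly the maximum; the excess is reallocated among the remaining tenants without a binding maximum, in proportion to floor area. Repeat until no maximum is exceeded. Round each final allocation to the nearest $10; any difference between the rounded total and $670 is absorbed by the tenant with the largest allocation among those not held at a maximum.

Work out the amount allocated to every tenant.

Unit 4B: $180 · Unit 5A: $60 · Unit 3A: $140 · Unit 1A: $240 · Unit 2A: $50

Total floor area = 27,162.
Unconstrained shares: Unit 4B 166.57; Unit 5A 53.95; Unit 3A 127.16; Unit 1A 211.10; Unit 2A 111.22.
Capped: Unit 2A ($50); residual $620 reallocated over remaining floor area 22,653.
Shares after redistribution: Unit 4B 184.83 → $180; Unit 5A 59.86 → $60; Unit 3A 141.09 → $140; Unit 1A 234.23 → $230.
Rounding difference +$10 applied to Unit 1A → $240.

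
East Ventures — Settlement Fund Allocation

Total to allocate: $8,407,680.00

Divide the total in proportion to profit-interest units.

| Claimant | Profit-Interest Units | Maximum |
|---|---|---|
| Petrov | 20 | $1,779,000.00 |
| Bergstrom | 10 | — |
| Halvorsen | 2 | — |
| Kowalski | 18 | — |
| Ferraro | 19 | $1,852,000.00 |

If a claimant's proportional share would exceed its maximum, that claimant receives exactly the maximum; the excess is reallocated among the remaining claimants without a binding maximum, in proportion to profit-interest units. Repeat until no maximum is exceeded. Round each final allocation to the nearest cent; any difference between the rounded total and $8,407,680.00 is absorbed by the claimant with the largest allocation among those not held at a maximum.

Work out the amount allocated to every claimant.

Total profit-interest units = 69.
Unconstrained shares: Petrov 2,437,008.6957; Bergstrom 1,218,504.3478; Halvorsen 243,700.8696; Kowalski 2,193,307.8261; Ferraro 2,315,158.2609.
Held at cap: Petrov ($1,779,000.00), Ferraro ($1,852,000.00); remaining pool $4,776,680.00 reallocated over remaining profit-interest units 30.
Remaining shares: Bergstrom 1,592,226.6667 → $1,592,226.67; Halvorsen 318,445.3333 → $318,445.33; Kowalski 2,866,008.0000 → $2,866,008.00.

Petrov: $1,779,000.00 | Bergstrom: $1,592,226.67 | Halvorsen: $318,445.33 | Kowalski: $2,866,008.00 | Ferraro: $1,852,000.00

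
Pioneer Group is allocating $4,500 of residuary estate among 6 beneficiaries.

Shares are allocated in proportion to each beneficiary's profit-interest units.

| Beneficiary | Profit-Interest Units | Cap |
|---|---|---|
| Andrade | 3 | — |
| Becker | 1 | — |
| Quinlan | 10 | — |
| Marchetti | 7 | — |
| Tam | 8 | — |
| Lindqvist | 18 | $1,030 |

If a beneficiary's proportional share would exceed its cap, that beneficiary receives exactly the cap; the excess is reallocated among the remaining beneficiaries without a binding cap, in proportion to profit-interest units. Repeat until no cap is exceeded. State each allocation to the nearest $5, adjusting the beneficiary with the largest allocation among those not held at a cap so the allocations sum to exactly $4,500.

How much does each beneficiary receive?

Andrade: $360 | Becker: $120 | Quinlan: $1,195 | Marchetti: $840 | Tam: $955 | Lindqvist: $1,030

Total profit-interest units = 47.
Proportional shares (ignoring caps): Andrade 287.23; Becker 95.74; Quinlan 957.45; Marchetti 670.21; Tam 765.96; Lindqvist 1,723.40.
Held at cap: Lindqvist ($1,030); balance $3,470 reallocated over remaining profit-interest units 29.
Redistributed shares: Andrade 358.97 → $360; Becker 119.66 → $120; Quinlan 1,196.55 → $1,195; Marchetti 837.59 → $840; Tam 957.24 → $955.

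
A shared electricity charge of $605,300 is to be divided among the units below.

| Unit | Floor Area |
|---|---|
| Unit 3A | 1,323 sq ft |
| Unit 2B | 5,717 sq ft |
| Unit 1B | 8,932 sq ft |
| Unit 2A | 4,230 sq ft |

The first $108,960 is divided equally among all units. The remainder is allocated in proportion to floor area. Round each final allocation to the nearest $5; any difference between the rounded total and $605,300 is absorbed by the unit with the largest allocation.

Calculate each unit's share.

Unit 3A: $59,745; Unit 2B: $167,700; Unit 1B: $246,690; Unit 2A: $131,165

Equal tier: $108,960 ÷ 4 = $27,240 apiece.
Remainder $496,340 by floor area (total 20,202): Unit 3A 32,504.59 → $32,505; Unit 2B 140,460.14 → $140,460; Unit 1B 219,449.01 → $219,450; Unit 2A 103,926.25 → $103,925.
Totals: Unit 3A $27,240 + $32,505 = $59,745; Unit 2B $27,240 + $140,460 = $167,700; Unit 1B $27,240 + $219,450 = $246,690; Unit 2A $27,240 + $103,925 = $131,165.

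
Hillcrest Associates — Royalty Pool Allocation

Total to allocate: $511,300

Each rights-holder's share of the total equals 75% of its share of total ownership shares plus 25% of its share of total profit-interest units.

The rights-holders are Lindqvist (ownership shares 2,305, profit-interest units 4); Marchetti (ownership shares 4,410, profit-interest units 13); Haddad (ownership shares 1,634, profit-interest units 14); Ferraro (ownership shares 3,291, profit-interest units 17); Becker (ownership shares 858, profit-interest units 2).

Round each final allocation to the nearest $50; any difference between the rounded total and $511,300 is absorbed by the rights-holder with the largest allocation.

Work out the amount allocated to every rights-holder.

Totals — ownership shares 12,498, profit-interest units 50.
Combined weights (75% ownership shares + 25% profit-interest units): Lindqvist 0.1583; Marchetti 0.3296; Haddad 0.1681; Ferraro 0.2825; Becker 0.0615.
Unrounded shares: Lindqvist 80,950.11; Marchetti 168,546.13; Haddad 85,926.87; Ferraro 144,437.95; Becker 31,438.94.
Rounded to nearest $50: Lindqvist $80,950; Marchetti $168,550; Haddad $85,950; Ferraro $144,450; Becker $31,450. Sum = $511,350.
Difference $511,300 − $511,350 = −$50 applied to largest allocation (Marchetti): Marchetti becomes $168,500.

Lindqvist: $80,950; Marchetti: $168,500; Haddad: $85,950; Ferraro: $144,450; Becker: $31,450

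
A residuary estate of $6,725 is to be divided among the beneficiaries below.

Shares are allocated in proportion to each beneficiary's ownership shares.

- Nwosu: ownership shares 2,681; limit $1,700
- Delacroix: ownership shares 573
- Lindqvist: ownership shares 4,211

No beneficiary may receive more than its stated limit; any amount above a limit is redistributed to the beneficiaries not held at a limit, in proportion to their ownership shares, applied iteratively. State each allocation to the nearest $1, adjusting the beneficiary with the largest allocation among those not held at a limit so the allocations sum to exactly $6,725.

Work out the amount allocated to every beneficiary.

Total ownership shares = 7,465.
Unconstrained shares: Nwosu 2,415.23; Delacroix 516.20; Lindqvist 3,793.57.
Capped: Nwosu ($1,700); balance $5,025 reallocated over remaining ownership shares 4,784.
Shares after redistribution: Delacroix 601.87 → $602; Lindqvist 4,423.13 → $4,423.

Nwosu: $1,700 | Delacroix: $602 | Lindqvist: $4,423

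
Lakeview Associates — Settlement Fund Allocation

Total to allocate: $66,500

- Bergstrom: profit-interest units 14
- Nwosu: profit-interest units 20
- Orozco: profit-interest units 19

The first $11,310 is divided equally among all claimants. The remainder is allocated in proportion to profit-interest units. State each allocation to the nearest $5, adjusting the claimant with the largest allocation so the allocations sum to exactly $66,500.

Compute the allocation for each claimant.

Bergstrom: $18,350 | Nwosu: $24,595 | Orozco: $23,555

Equal tier: $11,310 ÷ 3 = $3,770 apiece.
Remainder $55,190 by profit-interest units (total 53): Bergstrom 14,578.49 → $14,580; Nwosu 20,826.42 → $20,825; Orozco 19,785.09 → $19,785.
Totals: Bergstrom $3,770 + $14,580 = $18,350; Nwosu $3,770 + $20,825 = $24,595; Orozco $3,770 + $19,785 = $23,555.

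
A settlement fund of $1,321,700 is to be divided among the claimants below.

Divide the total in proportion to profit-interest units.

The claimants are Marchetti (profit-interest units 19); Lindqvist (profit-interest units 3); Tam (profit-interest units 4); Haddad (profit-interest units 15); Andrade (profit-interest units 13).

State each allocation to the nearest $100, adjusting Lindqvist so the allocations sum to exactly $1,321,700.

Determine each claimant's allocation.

Marchetti: $465,000 | Lindqvist: $73,500 | Tam: $97,900 | Haddad: $367,100 | Andrade: $318,200

Total profit-interest units = 54.
Unrounded shares: Marchetti 19/54 × $1,321,700 = 465,042.59; Lindqvist 3/54 × $1,321,700 = 73,427.78; Tam 4/54 × $1,321,700 = 97,903.70; Haddad 15/54 × $1,321,700 = 367,138.89; Andrade 13/54 × $1,321,700 = 318,187.04.
After rounding ($100): Marchetti $465,000; Lindqvist $73,400; Tam $97,900; Haddad $367,100; Andrade $318,200. Sum = $1,321,600.
Difference $1,321,700 − $1,321,600 = +$100 applied to Lindqvist: Lindqvist becomes $73,500.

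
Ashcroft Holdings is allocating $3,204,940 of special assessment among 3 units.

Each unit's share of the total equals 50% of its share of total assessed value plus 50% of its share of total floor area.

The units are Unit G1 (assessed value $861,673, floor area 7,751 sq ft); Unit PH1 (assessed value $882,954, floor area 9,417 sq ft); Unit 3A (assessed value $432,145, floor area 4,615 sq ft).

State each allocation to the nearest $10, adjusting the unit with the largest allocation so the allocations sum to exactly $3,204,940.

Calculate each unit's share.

Unit G1: $1,204,540 | Unit PH1: $1,342,770 | Unit 3A: $657,630

Totals — assessed value 2,176,772, floor area 21,783.
Blended shares (50% assessed value + 50% floor area): Unit G1 0.3758; Unit PH1 0.4190; Unit 3A 0.2052.
Proportional shares: Unit G1 1,204,539.73; Unit PH1 1,342,765.69; Unit 3A 657,634.58.
After rounding ($10): Unit G1 $1,204,540; Unit PH1 $1,342,770; Unit 3A $657,630. Sum = $3,204,940.
Rounded total matches; no reconciliation needed.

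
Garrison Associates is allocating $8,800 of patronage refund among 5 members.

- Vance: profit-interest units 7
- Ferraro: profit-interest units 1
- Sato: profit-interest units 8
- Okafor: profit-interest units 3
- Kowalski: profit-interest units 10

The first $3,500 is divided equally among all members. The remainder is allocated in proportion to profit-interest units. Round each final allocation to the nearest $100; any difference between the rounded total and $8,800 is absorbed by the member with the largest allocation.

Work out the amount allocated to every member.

$3,500 shared equally gives $700 per member.
Remainder $5,300 by profit-interest units (total 29): Vance 1,279.31 → $1,300; Ferraro 182.76 → $200; Sato 1,462.07 → $1,500; Okafor 548.28 → $500; Kowalski 1,827.59 → $1,800.
Totals: Vance $700 + $1,300 = $2,000; Ferraro $700 + $200 = $900; Sato $700 + $1,500 = $2,200; Okafor $700 + $500 = $1,200; Kowalski $700 + $1,800 = $2,500.

Vance: $2,000; Ferraro: $900; Sato: $2,200; Okafor: $1,200; Kowalski: $2,500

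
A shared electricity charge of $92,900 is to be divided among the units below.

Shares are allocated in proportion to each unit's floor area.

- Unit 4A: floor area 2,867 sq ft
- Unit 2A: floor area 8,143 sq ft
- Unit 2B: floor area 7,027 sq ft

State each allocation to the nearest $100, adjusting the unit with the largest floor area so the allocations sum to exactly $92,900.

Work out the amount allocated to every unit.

Unit 4A: $14,800 | Unit 2A: $41,900 | Unit 2B: $36,200

Sum of floor area: 2,867 + 8,143 + 7,027 = 18,037.
Pro-rata amounts: Unit 4A 14,766.55; Unit 2A 41,940.72; Unit 2B 36,192.73.
Rounded to nearest $100: Unit 4A $14,800; Unit 2A $41,900; Unit 2B $36,200. Sum = $92,900.
Sum already equals the total — no adjustment.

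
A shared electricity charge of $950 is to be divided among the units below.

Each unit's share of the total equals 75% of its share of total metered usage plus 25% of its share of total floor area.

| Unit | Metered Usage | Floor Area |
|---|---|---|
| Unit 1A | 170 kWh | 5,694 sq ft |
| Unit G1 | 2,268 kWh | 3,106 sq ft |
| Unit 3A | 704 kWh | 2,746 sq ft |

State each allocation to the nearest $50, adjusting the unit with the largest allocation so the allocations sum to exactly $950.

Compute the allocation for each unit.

Metered usage total 3,142; floor area total 11,546.
Blended shares (75% metered usage + 25% floor area): Unit 1A 0.1639; Unit G1 0.6086; Unit 3A 0.2275.
Unrounded shares: Unit 1A 155.68; Unit G1 578.20; Unit 3A 216.13.
At nearest $50: Unit 1A $150; Unit G1 $600; Unit 3A $200. Sum = $950.
Sum already equals the total — no adjustment.

Unit 1A: $150 | Unit G1: $600 | Unit 3A: $200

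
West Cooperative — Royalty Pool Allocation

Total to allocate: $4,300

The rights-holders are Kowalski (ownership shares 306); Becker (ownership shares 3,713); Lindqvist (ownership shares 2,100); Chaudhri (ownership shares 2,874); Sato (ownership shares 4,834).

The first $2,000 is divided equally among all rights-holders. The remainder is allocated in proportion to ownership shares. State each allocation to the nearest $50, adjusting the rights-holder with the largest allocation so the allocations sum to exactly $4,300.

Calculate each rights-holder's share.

Equal tier: $2,000 ÷ 5 = $400 apiece.
Remainder $2,300 by ownership shares (total 13,827): Kowalski 50.90 → $50; Becker 617.62 → $600; Lindqvist 349.32 → $350; Chaudhri 478.06 → $500; Sato 804.09 → $800.
Totals: Kowalski $400 + $50 = $450; Becker $400 + $600 = $1,000; Lindqvist $400 + $350 = $750; Chaudhri $400 + $500 = $900; Sato $400 + $800 = $1,200.

Kowalski: $450 | Becker: $1,000 | Lindqvist: $750 | Chaudhri: $900 | Sato: $1,200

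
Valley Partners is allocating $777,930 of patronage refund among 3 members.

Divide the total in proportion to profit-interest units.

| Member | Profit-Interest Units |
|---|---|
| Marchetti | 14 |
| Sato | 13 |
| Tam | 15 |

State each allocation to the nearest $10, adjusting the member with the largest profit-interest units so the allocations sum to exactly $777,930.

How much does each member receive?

Marchetti: $259,310 | Sato: $240,790 | Tam: $277,830

Combined profit-interest units = 14 + 13 + 15 = 42.
Pro-rata amounts: Marchetti 259,310.00; Sato 240,787.86; Tam 277,832.14.
After rounding ($10): Marchetti $259,310; Sato $240,790; Tam $277,830. Sum = $777,930.
Rounded total matches; no reconciliation needed.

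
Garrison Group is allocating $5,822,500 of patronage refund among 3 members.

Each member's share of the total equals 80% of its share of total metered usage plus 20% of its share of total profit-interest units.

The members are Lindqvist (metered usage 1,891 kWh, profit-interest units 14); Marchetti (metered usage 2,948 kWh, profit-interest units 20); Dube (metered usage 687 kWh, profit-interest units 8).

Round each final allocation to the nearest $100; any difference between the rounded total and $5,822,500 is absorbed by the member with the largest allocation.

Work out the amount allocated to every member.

Metered usage total 5,526; profit-interest units total 42.
Composite weights (80% metered usage + 20% profit-interest units): Lindqvist 0.3404; Marchetti 0.5220; Dube 0.1376.
Pro-rata amounts: Lindqvist 1,982,136.63; Marchetti 3,039,464.82; Dube 800,898.56.
Rounded to nearest $100: Lindqvist $1,982,100; Marchetti $3,039,500; Dube $800,900. Sum = $5,822,500.
Rounded total matches; no reconciliation needed.

Lindqvist: $1,982,100 | Marchetti: $3,039,500 | Dube: $800,900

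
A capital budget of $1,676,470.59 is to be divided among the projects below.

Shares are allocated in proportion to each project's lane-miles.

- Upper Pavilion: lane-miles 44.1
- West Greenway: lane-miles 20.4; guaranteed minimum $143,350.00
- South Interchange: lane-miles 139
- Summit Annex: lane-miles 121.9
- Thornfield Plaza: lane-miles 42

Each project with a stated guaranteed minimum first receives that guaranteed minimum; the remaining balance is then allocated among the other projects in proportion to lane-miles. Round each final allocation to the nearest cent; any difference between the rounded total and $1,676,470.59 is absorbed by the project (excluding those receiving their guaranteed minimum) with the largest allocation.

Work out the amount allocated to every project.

Upper Pavilion: $194,843.28 | West Greenway: $143,350.00 | South Interchange: $614,131.88 | Summit Annex: $538,580.40 | Thornfield Plaza: $185,565.03

Guaranteed amounts: West Greenway $143,350.00. Remaining pool $1,533,120.59.
Remaining pool split over remaining lane-miles 347: Upper Pavilion 194,843.2796 → $194,843.28; South Interchange 614,131.8790 → $614,131.88; Summit Annex 538,580.4032 → $538,580.40; Thornfield Plaza 185,565.0282 → $185,565.03.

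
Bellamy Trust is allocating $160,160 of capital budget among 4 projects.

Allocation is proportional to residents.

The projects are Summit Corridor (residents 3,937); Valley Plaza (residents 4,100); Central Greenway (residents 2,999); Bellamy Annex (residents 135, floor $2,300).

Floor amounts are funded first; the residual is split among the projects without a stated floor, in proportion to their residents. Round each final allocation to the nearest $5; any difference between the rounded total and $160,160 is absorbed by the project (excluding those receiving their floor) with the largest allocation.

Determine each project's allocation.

Summit Corridor: $56,315 · Valley Plaza: $58,645 · Central Greenway: $42,900 · Bellamy Annex: $2,300

Minimums first: Bellamy Annex $2,300. Balance $157,860.
Balance split over remaining residents 11,036: Summit Corridor 56,315.22 → $56,315; Valley Plaza 58,646.79 → $58,645; Central Greenway 42,897.98 → $42,900.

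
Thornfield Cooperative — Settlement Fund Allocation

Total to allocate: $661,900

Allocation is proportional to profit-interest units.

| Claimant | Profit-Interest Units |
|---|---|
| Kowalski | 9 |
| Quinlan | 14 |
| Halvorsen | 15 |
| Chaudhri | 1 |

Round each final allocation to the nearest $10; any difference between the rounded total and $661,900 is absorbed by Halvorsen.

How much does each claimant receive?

Total profit-interest units = 39.
Unrounded shares: Kowalski 9/39 × $661,900 = 152,746.15; Quinlan 14/39 × $661,900 = 237,605.13; Halvorsen 15/39 × $661,900 = 254,576.92; Chaudhri 1/39 × $661,900 = 16,971.79.
At nearest $10: Kowalski $152,750; Quinlan $237,610; Halvorsen $254,580; Chaudhri $16,970. Sum = $661,910.
Difference $661,900 − $661,910 = −$10 applied to Halvorsen: Halvorsen becomes $254,570.

Kowalski: $152,750 · Quinlan: $237,610 · Halvorsen: $254,570 · Chaudhri: $16,970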